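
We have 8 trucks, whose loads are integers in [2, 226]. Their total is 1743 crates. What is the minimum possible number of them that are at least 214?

3

Each value short of 214 is at most 213, costing at least 226 − 213 = 13 against the maximum total of 1808.
We can afford to lose at most 1808 − 1743 = 65, so at most ⌊65/13⌋ = 5 fall short, and at least 3 are ≥ 214.
Exactly 3 works: 3 values at 226 and 5 at 213 total 1743.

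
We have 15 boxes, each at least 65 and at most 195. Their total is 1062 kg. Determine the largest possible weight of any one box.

152

Maximizing one value means minimizing the remaining 14.
The other 14 contribute at least 14 × 65 = 910, leaving at most 1062 − 910 = 152.
Since 152 ≤ 195, this is achievable: one at 152 and 14 at 65.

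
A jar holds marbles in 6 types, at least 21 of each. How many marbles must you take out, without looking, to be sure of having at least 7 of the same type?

In the worst case you draw 6 of each of the 6 types: 6 × 6 = 36.
One more forces 7 of some type, so 36 + 1 = 37.

37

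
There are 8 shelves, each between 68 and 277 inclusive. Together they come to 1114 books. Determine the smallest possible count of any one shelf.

68

To make one shelf as small as possible, make the other 7 as large as possible.
The other 7 can take up 7 × 277 = 1939 ≥ 1114 − 68, so one shelf can sit at its floor of 68.
Achievable: one at 68 and the other 7 totalling 1046, which fits since 7 × 68 ≤ 1046 ≤ 7 × 277.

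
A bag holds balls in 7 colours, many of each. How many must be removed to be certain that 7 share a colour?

You could draw 6 of every colour without reaching 7 of any — 42 in all.
One more forces 7 of some colour, so 42 + 1 = 43.

43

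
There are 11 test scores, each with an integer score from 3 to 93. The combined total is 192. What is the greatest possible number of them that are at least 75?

2

If k of the values are ≥ 75, the total is ≥ 75k + 3(11 − k).
Setting 75k + 3(11 − k) ≤ 192 gives 72k ≤ 159, so k ≤ 2.
k = 2 is achieved by 2 values at 75 and 9 at 3, total 177; add 15 to one value (staying below 75) to reach 192.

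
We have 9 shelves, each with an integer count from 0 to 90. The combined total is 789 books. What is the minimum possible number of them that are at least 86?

Each value short of 86 is at most 85, costing at least 90 − 85 = 5 against the maximum total of 810.
We can afford to lose at most 810 − 789 = 21, so at most ⌊21/5⌋ = 4 fall short, and at least 5 are ≥ 86.
Exactly 5 works: 5 values at 90 and 4 at 85 total 790; lower one of the high values by 1 (still ≥ 86) to hit 789.

5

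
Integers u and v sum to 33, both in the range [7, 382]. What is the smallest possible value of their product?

For a fixed sum, uv is smallest when u and v are as far apart as possible.
At the endpoint u = 7, v = 33 − 7 = 26, so uv = 7 × 26 = 182.

182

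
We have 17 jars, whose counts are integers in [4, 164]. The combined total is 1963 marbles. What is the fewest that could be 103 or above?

Suppose at most 17 − j of them reach 103; then j values are ≤ 102 and the rest ≤ 164.
The total is then ≤ 102·j + 164·(17 − j) = 2788 − 62j. For this to be ≥ 1963 we need j ≤ 13, so at least 17 − 13 = 4 must reach 103.
Exactly 4 works: 4 values at 164 and 13 at 102 total 1982; lower one of the high values by 19 (still ≥ 103) to hit 1963.

4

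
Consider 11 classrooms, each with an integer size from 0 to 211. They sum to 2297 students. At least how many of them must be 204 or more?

8

If only k of them are at least 204, the other 11 − k are at most 203, so the total is at most k·211 + (11 − k)·203.
This must reach 2297, so k·211 + (11 − k)·203 ≥ 2297, giving k ≥ 8.
Exactly 8 works: 8 values at 211 and 3 at 203 total 2297.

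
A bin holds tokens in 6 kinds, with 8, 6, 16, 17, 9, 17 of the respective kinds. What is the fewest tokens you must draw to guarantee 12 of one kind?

In the worst case you take as many as possible of each kind without reaching 12: 8 + 6 + 11 + 11 + 9 + 11 = 56.
The next one must give 12 of some kind, so 56 + 1 = 57.

57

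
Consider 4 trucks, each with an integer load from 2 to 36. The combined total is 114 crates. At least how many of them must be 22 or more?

Suppose at most 4 − j of them reach 22; then j values are ≤ 21 and the rest ≤ 36.
The total is then ≤ 21·j + 36·(4 − j) = 144 − 15j. For this to be ≥ 114 we need j ≤ 2, so at least 4 − 2 = 2 must reach 22.
Exactly 2 works: 2 values at 36 and 2 at 21 total 114.

2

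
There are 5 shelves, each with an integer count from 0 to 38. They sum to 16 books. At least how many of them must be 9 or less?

If only k of them are at most 9, the other 5 − k are at least 10, so the total is at least (5 − k)·10 + k·0.
This is ≤ 16, so (5 − k)·10 + 0k ≤ 16, which gives k ≥ 4.
Exactly 4 works: 4 values at 0 and 1 at 10 total 10; raise one of the low values by 6 (still ≤ 9) to hit 16.

4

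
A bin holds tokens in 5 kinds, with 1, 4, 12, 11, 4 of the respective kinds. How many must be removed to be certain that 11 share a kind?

In the worst case you take as many as possible of each kind without reaching 11: 1 + 4 + 10 + 10 + 4 = 29.
The next one must give 11 of some kind, so 29 + 1 = 30.

30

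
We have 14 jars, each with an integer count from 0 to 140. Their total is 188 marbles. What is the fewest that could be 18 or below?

5

Each value above 18 is at least 19, contributing at least 19 − 0 = 19 above the floor 0.
The sum exceeds the floor total 0 by 188, so at most ⌊188/19⌋ = 9 exceed 18, and at least 5 are ≤ 18.
Exactly 5 works: 5 values at 0 and 9 at 19 total 171; raise one of the low values by 17 (still ≤ 18) to hit 188.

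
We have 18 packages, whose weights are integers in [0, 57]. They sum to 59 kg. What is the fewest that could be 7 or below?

11

Let j be the number exceeding 7. Then the total is ≥ 8·j + 0·(18 − j) = 0 + 8j.
So 8j ≤ 59 and j ≤ 7; hence at least 18 − 7 = 11 are ≤ 7.
Exactly 11 works: 11 values at 0 and 7 at 8 total 56; raise one of the low values by 3 (still ≤ 7) to hit 59.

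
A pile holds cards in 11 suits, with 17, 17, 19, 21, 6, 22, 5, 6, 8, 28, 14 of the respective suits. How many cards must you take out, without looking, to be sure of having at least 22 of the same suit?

In the worst case you take as many as possible of each suit without reaching 22: 17 + 17 + 19 + 21 + 6 + 21 + 5 + 6 + 8 + 21 + 14 = 155.
The next one must give 22 of some suit, so 155 + 1 = 156.

156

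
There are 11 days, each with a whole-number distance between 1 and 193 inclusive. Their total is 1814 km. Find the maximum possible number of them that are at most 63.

2

Each value at 63 or below falls at least 193 − 63 = 130 short of the ceiling 193.
The ceiling total is 11 × 193 = 2123, and we need 1814, so at most ⌊(2123 − 1814)/130⌋ = 2 can be that low.
k = 2 is achieved by 2 values at 63 and 9 at 193, total 1863; lower one of the 193's by 49 (still > 63) to reach 1814.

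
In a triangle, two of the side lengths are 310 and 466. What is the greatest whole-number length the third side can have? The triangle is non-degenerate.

The third side must be less than 310 + 466 = 776.
The largest integer below 776 is 775.

775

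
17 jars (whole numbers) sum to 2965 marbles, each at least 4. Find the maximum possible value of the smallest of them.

If every one of the 17 were at least 175, the total would be at least 17 × 175 = 2975 > 2965.
Achievable: 10 of them at 174 and 7 at 175 total 2965.

174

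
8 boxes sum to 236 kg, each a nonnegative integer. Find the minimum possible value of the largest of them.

30

The average is 236/8 > 29, so not all 8 can be 29 or less; the largest is ≥ 30.
Equality holds with 4 values of 30 and 4 values of 29.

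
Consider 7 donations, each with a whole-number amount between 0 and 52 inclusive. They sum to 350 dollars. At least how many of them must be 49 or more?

4

If only k of them are at least 49, the other 7 − k are at most 48, so the total is at most k·52 + (7 − k)·48.
This must reach 350, so k·52 + (7 − k)·48 ≥ 350, giving k ≥ 4.
Exactly 4 works: 4 values at 52 and 3 at 48 total 352; lower one of the high values by 2 (still ≥ 49) to hit 350.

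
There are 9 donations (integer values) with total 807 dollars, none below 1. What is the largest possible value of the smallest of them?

The average is 807/9 < 90, so some value is ≤ 89.
Equality holds with 3 values of 89 and 6 values of 90.

89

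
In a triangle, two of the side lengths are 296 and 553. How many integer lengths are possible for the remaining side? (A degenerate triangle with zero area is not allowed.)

591

The triangle inequality gives |296 − 553| < c < 296 + 553, i.e. 257 < c < 849.
So c can be any integer from 258 to 848: 591 values.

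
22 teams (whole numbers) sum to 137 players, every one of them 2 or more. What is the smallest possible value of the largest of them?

7

The 22 values sum to 137, so their maximum is at least ⌈137/22⌉ = 7.
Equality holds with 5 values of 7 and 17 values of 6.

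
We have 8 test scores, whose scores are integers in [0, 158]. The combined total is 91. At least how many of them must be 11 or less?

Each value above 11 is at least 12, contributing at least 12 − 0 = 12 above the floor 0.
The sum exceeds the floor total 0 by 91, so at most ⌊91/12⌋ = 7 exceed 11, and at least 1 are ≤ 11.
Exactly 1 works: 1 value at 0 and 7 at 12 total 84; raise one of the low values by 7 (still ≤ 11) to hit 91.

1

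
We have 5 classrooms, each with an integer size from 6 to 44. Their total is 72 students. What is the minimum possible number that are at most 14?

Let j be the number exceeding 14. Then the total is ≥ 15·j + 6·(5 − j) = 30 + 9j.
So 9j ≤ 42 and j ≤ 4; hence at least 5 − 4 = 1 are ≤ 14.
Exactly 1 works: 1 value at 6 and 4 at 15 total 66; raise one of the low values by 6 (still ≤ 14) to hit 72.

1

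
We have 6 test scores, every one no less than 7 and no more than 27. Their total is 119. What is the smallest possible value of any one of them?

7

To make one score as small as possible, make the other 5 as large as possible.
The other 5 can take up 5 × 27 = 135 ≥ 119 − 7, so one score can sit at its floor of 7.
Achievable: one at 7 and the other 5 totalling 112, which fits since 5 × 7 ≤ 112 ≤ 5 × 27.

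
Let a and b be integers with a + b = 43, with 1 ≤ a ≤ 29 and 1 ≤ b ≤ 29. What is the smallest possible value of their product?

For a fixed sum, ab is smallest when a and b are as far apart as possible.
At the endpoint a = 14, b = 43 − 14 = 29, so ab = 14 × 29 = 406.

406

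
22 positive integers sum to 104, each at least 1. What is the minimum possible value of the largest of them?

If every one of the 22 were at most 4, the total would be at most 22 × 4 = 88 < 104.
Achievable: 16 of them at 5 and 6 at 4 total 104.

5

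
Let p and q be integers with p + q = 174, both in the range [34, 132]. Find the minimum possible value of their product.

For a fixed sum, pq is smallest when p and q are as far apart as possible.
At the endpoint p = 42, q = 174 − 42 = 132, so pq = 42 × 132 = 5544.

5544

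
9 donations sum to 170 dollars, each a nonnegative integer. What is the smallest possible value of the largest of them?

The 9 values sum to 170, so their maximum is at least ⌈170/9⌉ = 19.
Equality holds with 8 values of 19 and 1 value of 18.

19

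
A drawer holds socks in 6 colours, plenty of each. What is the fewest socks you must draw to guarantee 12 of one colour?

In the worst case you draw 11 of each of the 6 colours: 6 × 11 = 66.
One more forces 12 of some colour, so 66 + 1 = 67.

67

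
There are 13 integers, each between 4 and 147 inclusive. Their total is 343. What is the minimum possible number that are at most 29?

2

If only k of them are at most 29, the other 13 − k are at least 30, so the total is at least (13 − k)·30 + k·4.
This is ≤ 343, so (13 − k)·30 + 4k ≤ 343, which gives k ≥ 2.
Exactly 2 works: 2 values at 4 and 11 at 30 total 338; raise one of the low values by 5 (still ≤ 29) to hit 343.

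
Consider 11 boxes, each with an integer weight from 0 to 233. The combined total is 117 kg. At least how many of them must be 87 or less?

10

Each value above 87 is at least 88, contributing at least 88 − 0 = 88 above the floor 0.
The sum exceeds the floor total 0 by 117, so at most ⌊117/88⌋ = 1 exceed 87, and at least 10 are ≤ 87.
Exactly 10 works: 10 values at 0 and 1 at 88 total 88; raise one of the low values by 29 (still ≤ 87) to hit 117.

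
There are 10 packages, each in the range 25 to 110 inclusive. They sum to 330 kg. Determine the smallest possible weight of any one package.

To make one package as small as possible, make the other 9 as large as possible.
The other 9 can take up 9 × 110 = 990 ≥ 330 − 25, so one package can sit at its floor of 25.
Achievable: one at 25 and the other 9 totalling 305, which fits since 9 × 25 ≤ 305 ≤ 9 × 110.

25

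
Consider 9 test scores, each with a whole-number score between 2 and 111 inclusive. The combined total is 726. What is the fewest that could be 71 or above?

Suppose at most 9 − j of them reach 71; then j values are ≤ 70 and the rest ≤ 111.
The total is then ≤ 70·j + 111·(9 − j) = 999 − 41j. For this to be ≥ 726 we need j ≤ 6, so at least 9 − 6 = 3 must reach 71.
Exactly 3 works: 3 values at 111 and 6 at 70 total 753; lower one of the high values by 27 (still ≥ 71) to hit 726.

3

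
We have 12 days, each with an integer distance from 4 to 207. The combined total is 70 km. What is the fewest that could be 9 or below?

9

Let j be the number exceeding 9. Then the total is ≥ 10·j + 4·(12 − j) = 48 + 6j.
So 6j ≤ 22 and j ≤ 3; hence at least 12 − 3 = 9 are ≤ 9.
Exactly 9 works: 9 values at 4 and 3 at 10 total 66; raise one of the low values by 4 (still ≤ 9) to hit 70.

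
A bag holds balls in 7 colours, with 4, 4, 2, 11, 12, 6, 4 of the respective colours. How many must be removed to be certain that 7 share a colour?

33

In the worst case you take as many as possible of each colour without reaching 7: 4 + 4 + 2 + 6 + 6 + 6 + 4 = 32.
The next one must give 7 of some colour, so 32 + 1 = 33.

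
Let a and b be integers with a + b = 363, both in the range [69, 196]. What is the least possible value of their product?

ab = a(363 − a) is concave in a, so over [167, 196] it is minimized at an endpoint.
The extreme feasible split is a = 167, b = 196, giving ab = 32732.

32732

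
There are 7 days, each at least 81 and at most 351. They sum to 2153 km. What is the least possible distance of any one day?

81

To make one day as small as possible, make the other 6 as large as possible.
The other 6 can take up 6 × 351 = 2106 ≥ 2153 − 81, so one day can sit at its floor of 81.
Achievable: one at 81 and the other 6 totalling 2072, which fits since 6 × 81 ≤ 2072 ≤ 6 × 351.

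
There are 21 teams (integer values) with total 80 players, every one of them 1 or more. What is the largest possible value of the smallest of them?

3

If every one of the 21 were at least 4, the total would be at least 21 × 4 = 84 > 80.
Taking 4 copies of 3 and 17 copies of 4 gives exactly 80, so 3 is attained.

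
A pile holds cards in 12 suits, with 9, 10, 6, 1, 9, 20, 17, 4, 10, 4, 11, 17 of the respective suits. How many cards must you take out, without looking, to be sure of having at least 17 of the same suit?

113

In the worst case you take as many as possible of each suit without reaching 17: 9 + 10 + 6 + 1 + 9 + 16 + 16 + 4 + 10 + 4 + 11 + 16 = 112.
The next one must give 17 of some suit, so 112 + 1 = 113.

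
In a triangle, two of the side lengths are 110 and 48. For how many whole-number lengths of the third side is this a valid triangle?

The triangle inequality gives |110 − 48| < c < 110 + 48, i.e. 62 < c < 158.
So c can be any integer from 63 to 157: 95 values.

95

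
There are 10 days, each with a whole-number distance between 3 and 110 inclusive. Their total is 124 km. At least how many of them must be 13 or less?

2

If only k of them are at most 13, the other 10 − k are at least 14, so the total is at least (10 − k)·14 + k·3.
This is ≤ 124, so (10 − k)·14 + 3k ≤ 124, which gives k ≥ 2.
Exactly 2 works: 2 values at 3 and 8 at 14 total 118; raise one of the low values by 6 (still ≤ 13) to hit 124.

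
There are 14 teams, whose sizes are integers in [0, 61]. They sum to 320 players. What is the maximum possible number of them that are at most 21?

13

Each value at 21 or below falls at least 61 − 21 = 40 short of the ceiling 61.
The ceiling total is 14 × 61 = 854, and we need 320, so at most ⌊(854 − 320)/40⌋ = 13 can be that low.
k = 13 is achieved by 13 values at 21 and 1 at 61, total 334; lower one of the 61's by 14 (still > 21) to reach 320.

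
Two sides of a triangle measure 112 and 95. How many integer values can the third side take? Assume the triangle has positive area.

189

The triangle inequality gives |112 − 95| < c < 112 + 95, i.e. 17 < c < 207.
So c can be any integer from 18 to 206: 189 values.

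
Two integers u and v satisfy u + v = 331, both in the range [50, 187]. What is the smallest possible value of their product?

26928

Since u + v is fixed, pushing one of them to its bound minimizes the product.
At the endpoint u = 144, v = 331 − 144 = 187, so uv = 144 × 187 = 26928.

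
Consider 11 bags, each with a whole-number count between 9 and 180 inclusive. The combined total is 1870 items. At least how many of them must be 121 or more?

If only k of them are at least 121, the other 11 − k are at most 120, so the total is at most k·180 + (11 − k)·120.
This must reach 1870, so k·180 + (11 − k)·120 ≥ 1870, giving k ≥ 10.
Exactly 10 works: 10 values at 180 and 1 at 120 total 1920; lower one of the high values by 50 (still ≥ 121) to hit 1870.

10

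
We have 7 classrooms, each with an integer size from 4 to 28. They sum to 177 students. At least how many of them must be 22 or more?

5

Each value short of 22 is at most 21, costing at least 28 − 21 = 7 against the maximum total of 196.
We can afford to lose at most 196 − 177 = 19, so at most ⌊19/7⌋ = 2 fall short, and at least 5 are ≥ 22.
Exactly 5 works: 5 values at 28 and 2 at 21 total 182; lower one of the high values by 5 (still ≥ 22) to hit 177.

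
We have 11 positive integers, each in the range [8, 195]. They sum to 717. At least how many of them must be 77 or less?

Let j be the number exceeding 77. Then the total is ≥ 78·j + 8·(11 − j) = 88 + 70j.
So 70j ≤ 629 and j ≤ 8; hence at least 11 − 8 = 3 are ≤ 77.
Exactly 3 works: 3 values at 8 and 8 at 78 total 648; raise one of the low values by 69 (still ≤ 77) to hit 717.

3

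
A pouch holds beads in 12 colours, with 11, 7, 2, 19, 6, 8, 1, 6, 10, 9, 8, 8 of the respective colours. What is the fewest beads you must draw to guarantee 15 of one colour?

In the worst case you take as many as possible of each colour without reaching 15: 11 + 7 + 2 + 14 + 6 + 8 + 1 + 6 + 10 + 9 + 8 + 8 = 90.
The next one must give 15 of some colour, so 90 + 1 = 91.

91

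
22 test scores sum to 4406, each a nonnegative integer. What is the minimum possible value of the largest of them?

The 22 values sum to 4406, so their maximum is at least ⌈4406/22⌉ = 201.
Taking 16 copies of 200 and 6 copies of 201 gives exactly 4406, so 201 is attained.

201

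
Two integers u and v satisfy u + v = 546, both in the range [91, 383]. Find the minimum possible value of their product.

Since u + v is fixed, pushing one of them to its bound minimizes the product.
The extreme feasible split is u = 163, v = 383, giving uv = 62429.

62429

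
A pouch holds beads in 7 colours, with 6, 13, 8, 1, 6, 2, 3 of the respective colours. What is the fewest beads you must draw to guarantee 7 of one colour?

31

In the worst case you take as many as possible of each colour without reaching 7: 6 + 6 + 6 + 1 + 6 + 2 + 3 = 30.
The next one must give 7 of some colour, so 30 + 1 = 31.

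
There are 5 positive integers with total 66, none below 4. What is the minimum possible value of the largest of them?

Some value must be at least ⌈66/5⌉ = 14, since 5 × 13 = 65 < 66.
Equality holds with 1 value of 14 and 4 values of 13.

14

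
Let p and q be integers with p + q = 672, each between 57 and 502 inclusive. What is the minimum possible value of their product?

pq = p(672 − p) is concave in p, so over [170, 502] it is minimized at an endpoint.
The extreme feasible split is p = 170, q = 502, giving pq = 85340.

85340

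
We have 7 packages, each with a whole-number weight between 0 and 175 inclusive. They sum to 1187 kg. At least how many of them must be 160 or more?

Each value short of 160 is at most 159, costing at least 175 − 159 = 16 against the maximum total of 1225.
We can afford to lose at most 1225 − 1187 = 38, so at most ⌊38/16⌋ = 2 fall short, and at least 5 are ≥ 160.
Exactly 5 works: 5 values at 175 and 2 at 159 total 1193; lower one of the high values by 6 (still ≥ 160) to hit 1187.

5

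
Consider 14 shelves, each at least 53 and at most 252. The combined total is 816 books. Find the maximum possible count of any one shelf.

127

Maximizing one value means minimizing the remaining 13.
The other 13 contribute at least 13 × 53 = 689, leaving at most 816 − 689 = 127.
Since 127 ≤ 252, this is achievable: one at 127 and 13 at 53.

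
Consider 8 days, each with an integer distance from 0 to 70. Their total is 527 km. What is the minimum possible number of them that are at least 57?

6

If only k of them are at least 57, the other 8 − k are at most 56, so the total is at most k·70 + (8 − k)·56.
This must reach 527, so k·70 + (8 − k)·56 ≥ 527, giving k ≥ 6.
Exactly 6 works: 6 values at 70 and 2 at 56 total 532; lower one of the high values by 5 (still ≥ 57) to hit 527.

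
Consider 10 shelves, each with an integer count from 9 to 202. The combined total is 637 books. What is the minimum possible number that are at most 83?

3

Let j be the number exceeding 83. Then the total is ≥ 84·j + 9·(10 − j) = 90 + 75j.
So 75j ≤ 547 and j ≤ 7; hence at least 10 − 7 = 3 are ≤ 83.
Exactly 3 works: 3 values at 9 and 7 at 84 total 615; raise one of the low values by 22 (still ≤ 83) to hit 637.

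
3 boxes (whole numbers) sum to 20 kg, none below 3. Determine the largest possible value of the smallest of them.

6

The average is 20/3 < 7, so some value is ≤ 6.
Equality holds with 1 value of 6 and 2 values of 7.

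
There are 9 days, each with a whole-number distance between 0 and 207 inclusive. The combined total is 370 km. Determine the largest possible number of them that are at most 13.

7

Suppose k of them are at most 13. Those contribute at most 13 each and the rest at most 207 each.
So the total is at most 13k + 207(9 − k) = 1863 − 194k. This must still be ≥ 370, so k ≤ 7.
k = 7 is achieved by 7 values at 13 and 2 at 207, total 505; lower one of the 207's by 135 (still > 13) to reach 370.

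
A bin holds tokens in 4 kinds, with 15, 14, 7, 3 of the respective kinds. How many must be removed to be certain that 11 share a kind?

31

In the worst case you take as many as possible of each kind without reaching 11: 10 + 10 + 7 + 3 = 30.
The next one must give 11 of some kind, so 30 + 1 = 31.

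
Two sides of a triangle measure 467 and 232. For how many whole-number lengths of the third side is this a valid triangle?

463

The triangle inequality gives |467 − 232| < c < 467 + 232, i.e. 235 < c < 699.
So c can be any integer from 236 to 698: 463 values.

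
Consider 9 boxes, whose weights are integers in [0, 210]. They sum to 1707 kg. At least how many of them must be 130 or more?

Suppose at most 9 − j of them reach 130; then j values are ≤ 129 and the rest ≤ 210.
The total is then ≤ 129·j + 210·(9 − j) = 1890 − 81j. For this to be ≥ 1707 we need j ≤ 2, so at least 9 − 2 = 7 must reach 130.
Exactly 7 works: 7 values at 210 and 2 at 129 total 1728; lower one of the high values by 21 (still ≥ 130) to hit 1707.

7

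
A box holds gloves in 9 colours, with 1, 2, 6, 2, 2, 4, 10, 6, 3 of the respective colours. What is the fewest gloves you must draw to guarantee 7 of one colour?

33

In the worst case you take as many as possible of each colour without reaching 7: 1 + 2 + 6 + 2 + 2 + 4 + 6 + 6 + 3 = 32.
The next one must give 7 of some colour, so 32 + 1 = 33.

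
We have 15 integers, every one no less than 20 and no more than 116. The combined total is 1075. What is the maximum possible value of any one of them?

Maximizing one value means minimizing the remaining 14.
The other 14 contribute at least 14 × 20 = 280, leaving at most 1075 − 280 = 795.
But each integer is capped at 116, so the maximum is 116.
Achievable: one at 116 and the other 14 totalling 959, which fits since 14 × 20 ≤ 959 ≤ 14 × 116.

116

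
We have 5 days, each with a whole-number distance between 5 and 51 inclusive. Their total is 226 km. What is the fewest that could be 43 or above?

2

Each value short of 43 is at most 42, costing at least 51 − 42 = 9 against the maximum total of 255.
We can afford to lose at most 255 − 226 = 29, so at most ⌊29/9⌋ = 3 fall short, and at least 2 are ≥ 43.
Exactly 2 works: 2 values at 51 and 3 at 42 total 228; lower one of the high values by 2 (still ≥ 43) to hit 226.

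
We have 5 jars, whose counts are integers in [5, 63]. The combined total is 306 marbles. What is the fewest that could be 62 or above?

1

If only k of them are at least 62, the other 5 − k are at most 61, so the total is at most k·63 + (5 − k)·61.
This must reach 306, so k·63 + (5 − k)·61 ≥ 306, giving k ≥ 1.
Exactly 1 works: 1 value at 63 and 4 at 61 total 307; lower one of the high values by 1 (still ≥ 62) to hit 306.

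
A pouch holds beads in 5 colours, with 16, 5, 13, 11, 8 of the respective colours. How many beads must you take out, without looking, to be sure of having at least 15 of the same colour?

52

In the worst case you take as many as possible of each colour without reaching 15: 14 + 5 + 13 + 11 + 8 = 51.
The next one must give 15 of some colour, so 51 + 1 = 52.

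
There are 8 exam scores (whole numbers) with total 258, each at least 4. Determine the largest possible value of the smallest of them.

32

If every one of the 8 were at least 33, the total would be at least 8 × 33 = 264 > 258.
Taking 6 copies of 32 and 2 copies of 33 gives exactly 258, so 32 is attained.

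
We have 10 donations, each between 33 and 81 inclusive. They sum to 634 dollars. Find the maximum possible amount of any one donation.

81

To make one donation as large as possible, make the other 9 as small as possible.
The other 9 contribute at least 9 × 33 = 297, leaving at most 634 − 297 = 337.
But each donation is capped at 81, so the maximum is 81.
Achievable: one at 81 and the other 9 totalling 553, which fits since 9 × 33 ≤ 553 ≤ 9 × 81.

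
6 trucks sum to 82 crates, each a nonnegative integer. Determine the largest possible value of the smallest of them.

The 6 values sum to 82, so their minimum is at most ⌊82/6⌋ = 13.
Achievable: 2 of them at 13 and 4 at 14 total 82.

13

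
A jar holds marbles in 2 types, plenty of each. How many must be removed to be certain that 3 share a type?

5

You could draw 2 of every type without reaching 3 of any — 4 in all.
One more forces 3 of some type, so 4 + 1 = 5.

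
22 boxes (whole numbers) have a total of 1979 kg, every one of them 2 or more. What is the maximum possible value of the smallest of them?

The average is 1979/22 < 90, so some value is ≤ 89.
Equality holds with 1 value of 89 and 21 values of 90.

89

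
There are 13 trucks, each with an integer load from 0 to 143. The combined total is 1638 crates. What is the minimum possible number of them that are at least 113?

Each value short of 113 is at most 112, costing at least 143 − 112 = 31 against the maximum total of 1859.
We can afford to lose at most 1859 − 1638 = 221, so at most ⌊221/31⌋ = 7 fall short, and at least 6 are ≥ 113.
Exactly 6 works: 6 values at 143 and 7 at 112 total 1642; lower one of the high values by 4 (still ≥ 113) to hit 1638.

6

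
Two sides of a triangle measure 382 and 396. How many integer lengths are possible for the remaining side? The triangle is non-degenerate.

The triangle inequality gives |382 − 396| < c < 382 + 396, i.e. 14 < c < 778.
So c can be any integer from 15 to 777: 763 values.

763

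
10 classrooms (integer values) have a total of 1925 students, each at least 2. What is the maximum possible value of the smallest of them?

The 10 values sum to 1925, so their minimum is at most ⌊1925/10⌋ = 192.
Achievable: 5 of them at 192 and 5 at 193 total 1925.

192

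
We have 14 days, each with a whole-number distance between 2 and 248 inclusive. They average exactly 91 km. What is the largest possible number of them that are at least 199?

The total is 14 × 91 = 1274.
If k of the values are ≥ 199, the total is ≥ 199k + 2(14 − k).
Setting 199k + 2(14 − k) ≤ 1274 gives 197k ≤ 1246, so k ≤ 6.
k = 6 is achieved by 6 values at 199 and 8 at 2, total 1210; add 64 to one value (staying below 199) to reach 1274.

6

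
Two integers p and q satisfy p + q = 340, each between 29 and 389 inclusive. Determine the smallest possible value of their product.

Since p + q is fixed, pushing one of them to its bound minimizes the product.
The extreme feasible split is p = 29, q = 311, giving pq = 9019.

9019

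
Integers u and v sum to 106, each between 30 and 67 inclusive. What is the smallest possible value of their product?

2613

uv = u(106 − u) is concave in u, so over [39, 67] it is minimized at an endpoint.
At the endpoint u = 39, v = 106 − 39 = 67, so uv = 39 × 67 = 2613.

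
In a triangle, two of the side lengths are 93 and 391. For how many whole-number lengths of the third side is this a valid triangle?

185

The triangle inequality gives |93 − 391| < c < 93 + 391, i.e. 298 < c < 484.
So c can be any integer from 299 to 483: 185 values.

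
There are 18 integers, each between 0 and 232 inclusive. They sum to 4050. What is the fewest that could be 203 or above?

14

If only k of them are at least 203, the other 18 − k are at most 202, so the total is at most k·232 + (18 − k)·202.
This must reach 4050, so k·232 + (18 − k)·202 ≥ 4050, giving k ≥ 14.
Exactly 14 works: 14 values at 232 and 4 at 202 total 4056; lower one of the high values by 6 (still ≥ 203) to hit 4050.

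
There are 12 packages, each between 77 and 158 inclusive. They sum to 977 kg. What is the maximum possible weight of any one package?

130

Maximizing one value means minimizing the remaining 11.
The other 11 contribute at least 11 × 77 = 847, leaving at most 977 − 847 = 130.
Since 130 ≤ 158, this is achievable: one at 130 and 11 at 77.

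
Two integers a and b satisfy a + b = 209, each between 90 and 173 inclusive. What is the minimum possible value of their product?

For a fixed sum, ab is smallest when a and b are as far apart as possible.
The extreme feasible split is a = 90, b = 119, giving ab = 10710.

10710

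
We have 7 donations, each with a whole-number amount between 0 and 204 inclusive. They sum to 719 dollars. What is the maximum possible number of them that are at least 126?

Suppose k of them are at least 126. Those contribute at least 126 each and the other 7 − k at least 0 each.
So the total is at least 126k + 0(7 − k) = 0 + 126k. This must be ≤ 719, giving k ≤ 5.
k = 5 is achieved by 5 values at 126 and 2 at 0, total 630; add 89 to one value (staying below 126) to reach 719.

5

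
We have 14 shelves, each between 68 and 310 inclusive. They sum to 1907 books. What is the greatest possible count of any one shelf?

Maximizing one value means minimizing the remaining 13.
The other 13 contribute at least 13 × 68 = 884, leaving at most 1907 − 884 = 1023.
But each shelf is capped at 310, so the maximum is 310.
Achievable: one at 310 and the other 13 totalling 1597, which fits since 13 × 68 ≤ 1597 ≤ 13 × 310.

310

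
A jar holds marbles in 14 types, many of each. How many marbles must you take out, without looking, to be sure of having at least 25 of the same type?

337

In the worst case you draw 24 of each of the 14 types: 14 × 24 = 336.
One more forces 25 of some type, so 336 + 1 = 337.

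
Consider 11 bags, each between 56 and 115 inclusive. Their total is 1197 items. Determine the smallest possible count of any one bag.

Minimizing one value means maximizing the remaining 10.
The other 10 can take up 10 × 115 = 1150 ≥ 1197 − 56, so one bag can sit at its floor of 56.
Achievable: one at 56 and the other 10 totalling 1141, which fits since 10 × 56 ≤ 1141 ≤ 10 × 115.

56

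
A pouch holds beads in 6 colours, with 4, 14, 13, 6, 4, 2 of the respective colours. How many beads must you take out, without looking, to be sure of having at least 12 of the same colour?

39

In the worst case you take as many as possible of each colour without reaching 12: 4 + 11 + 11 + 6 + 4 + 2 = 38.
The next one must give 12 of some colour, so 38 + 1 = 39.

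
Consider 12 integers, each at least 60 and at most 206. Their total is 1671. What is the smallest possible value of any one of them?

To make one integer as small as possible, make the other 11 as large as possible.
The other 11 can take up 11 × 206 = 2266 ≥ 1671 − 60, so one integer can sit at its floor of 60.
Achievable: one at 60 and the other 11 totalling 1611, which fits since 11 × 60 ≤ 1611 ≤ 11 × 206.

60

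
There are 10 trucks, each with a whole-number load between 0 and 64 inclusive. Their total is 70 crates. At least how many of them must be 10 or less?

If only k of them are at most 10, the other 10 − k are at least 11, so the total is at least (10 − k)·11 + k·0.
This is ≤ 70, so (10 − k)·11 + 0k ≤ 70, which gives k ≥ 4.
Exactly 4 works: 4 values at 0 and 6 at 11 total 66; raise one of the low values by 4 (still ≤ 10) to hit 70.

4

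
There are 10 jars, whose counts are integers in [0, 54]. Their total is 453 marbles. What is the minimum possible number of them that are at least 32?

7

Suppose at most 10 − j of them reach 32; then j values are ≤ 31 and the rest ≤ 54.
The total is then ≤ 31·j + 54·(10 − j) = 540 − 23j. For this to be ≥ 453 we need j ≤ 3, so at least 10 − 3 = 7 must reach 32.
Exactly 7 works: 7 values at 54 and 3 at 31 total 471; lower one of the high values by 18 (still ≥ 32) to hit 453.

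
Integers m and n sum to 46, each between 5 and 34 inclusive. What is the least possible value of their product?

For a fixed sum, mn is smallest when m and n are as far apart as possible.
At the endpoint m = 12, n = 46 − 12 = 34, so mn = 12 × 34 = 408.

408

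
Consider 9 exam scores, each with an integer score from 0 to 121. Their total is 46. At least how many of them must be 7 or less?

4

Each value above 7 is at least 8, contributing at least 8 − 0 = 8 above the floor 0.
The sum exceeds the floor total 0 by 46, so at most ⌊46/8⌋ = 5 exceed 7, and at least 4 are ≤ 7.
Exactly 4 works: 4 values at 0 and 5 at 8 total 40; raise one of the low values by 6 (still ≤ 7) to hit 46.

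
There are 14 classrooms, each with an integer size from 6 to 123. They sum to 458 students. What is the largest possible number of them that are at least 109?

3

With k values at 109 or above and the rest at least 6, the sum is at least 84 + 103k.
Since the sum is 458, we need 103k ≤ 374, i.e. k ≤ 3.
k = 3 is achieved by 3 values at 109 and 11 at 6, total 393; add 65 to one value (staying below 109) to reach 458.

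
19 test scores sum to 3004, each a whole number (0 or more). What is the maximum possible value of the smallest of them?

158

The 19 values sum to 3004, so their minimum is at most ⌊3004/19⌋ = 158.
Achievable: 17 of them at 158 and 2 at 159 total 3004.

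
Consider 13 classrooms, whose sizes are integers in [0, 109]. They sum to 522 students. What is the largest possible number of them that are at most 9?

Each value at 9 or below falls at least 109 − 9 = 100 short of the ceiling 109.
The ceiling total is 13 × 109 = 1417, and we need 522, so at most ⌊(1417 − 522)/100⌋ = 8 can be that low.
k = 8 is achieved by 8 values at 9 and 5 at 109, total 617; lower one of the 109's by 95 (still > 9) to reach 522.

8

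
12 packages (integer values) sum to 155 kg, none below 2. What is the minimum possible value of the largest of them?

13

The 12 values sum to 155, so their maximum is at least ⌈155/12⌉ = 13.
Taking 1 copy of 12 and 11 copies of 13 gives exactly 155, so 13 is attained.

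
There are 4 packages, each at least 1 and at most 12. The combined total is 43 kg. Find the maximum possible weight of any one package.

12

To make one package as large as possible, make the other 3 as small as possible.
The other 3 contribute at least 3 × 1 = 3, leaving at most 43 − 3 = 40.
But each package is capped at 12, so the maximum is 12.
Achievable: one at 12 and the other 3 totalling 31, which fits since 3 × 1 ≤ 31 ≤ 3 × 12.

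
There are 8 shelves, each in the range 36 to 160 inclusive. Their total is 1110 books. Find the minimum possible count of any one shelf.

Minimizing one value means maximizing the remaining 7.
The other 7 can take up 7 × 160 = 1120 ≥ 1110 − 36, so one shelf can sit at its floor of 36.
Achievable: one at 36 and the other 7 totalling 1074, which fits since 7 × 36 ≤ 1074 ≤ 7 × 160.

36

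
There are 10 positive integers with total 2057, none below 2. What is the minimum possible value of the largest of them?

206

The average is 2057/10 > 205, so not all 10 can be 205 or less; the largest is ≥ 206.
Achievable: 7 of them at 206 and 3 at 205 total 2057.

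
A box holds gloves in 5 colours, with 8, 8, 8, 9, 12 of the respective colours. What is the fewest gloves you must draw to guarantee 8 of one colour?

36

In the worst case you take as many as possible of each colour without reaching 8: 7 + 7 + 7 + 7 + 7 = 35.
The next one must give 8 of some colour, so 35 + 1 = 36.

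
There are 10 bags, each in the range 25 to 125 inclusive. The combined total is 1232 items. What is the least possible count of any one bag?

To make one bag as small as possible, make the other 9 as large as possible.
The other 9 contribute at most 9 × 125 = 1125, leaving at least 1232 − 1125 = 107.
Since 107 ≥ 25, this is achievable: one at 107 and 9 at 125.

107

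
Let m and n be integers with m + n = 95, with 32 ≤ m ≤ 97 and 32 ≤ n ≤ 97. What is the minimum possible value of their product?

2016

mn = m(95 − m) is concave in m, so over [32, 63] it is minimized at an endpoint.
The extreme feasible split is m = 32, n = 63, giving mn = 2016.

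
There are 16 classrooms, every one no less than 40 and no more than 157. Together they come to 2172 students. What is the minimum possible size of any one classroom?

To make one classroom as small as possible, make the other 15 as large as possible.
The other 15 can take up 15 × 157 = 2355 ≥ 2172 − 40, so one classroom can sit at its floor of 40.
Achievable: one at 40 and the other 15 totalling 2132, which fits since 15 × 40 ≤ 2132 ≤ 15 × 157.

40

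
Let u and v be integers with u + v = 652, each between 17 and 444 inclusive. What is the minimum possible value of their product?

uv = u(652 − u) is concave in u, so over [208, 444] it is minimized at an endpoint.
The extreme feasible split is u = 208, v = 444, giving uv = 92352.

92352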